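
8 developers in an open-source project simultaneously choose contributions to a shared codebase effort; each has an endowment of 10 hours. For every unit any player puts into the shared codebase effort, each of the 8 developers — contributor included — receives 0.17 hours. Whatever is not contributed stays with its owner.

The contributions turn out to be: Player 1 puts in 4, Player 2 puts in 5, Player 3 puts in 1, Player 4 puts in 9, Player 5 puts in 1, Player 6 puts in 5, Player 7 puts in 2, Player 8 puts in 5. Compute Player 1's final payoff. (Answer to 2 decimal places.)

Total contributed: 4 + 5 + 1 + 9 + 1 + 5 + 2 + 5 = 32.
Each receives 0.17 × 32 = 5.44 from the shared codebase effort.
Player 1 keeps 10 − 4 = 6, so Player 1's payoff is 6 + 5.44 = 11.44.

11.44 hours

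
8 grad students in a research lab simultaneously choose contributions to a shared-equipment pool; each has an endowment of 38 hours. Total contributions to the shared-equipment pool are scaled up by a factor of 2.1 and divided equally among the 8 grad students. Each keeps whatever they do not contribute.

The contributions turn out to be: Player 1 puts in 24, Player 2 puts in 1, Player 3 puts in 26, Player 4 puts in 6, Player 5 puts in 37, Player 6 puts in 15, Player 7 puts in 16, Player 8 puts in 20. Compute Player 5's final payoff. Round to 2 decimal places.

39.06 hours

Total contributed: 24 + 1 + 26 + 6 + 37 + 15 + 16 + 20 = 145.
Each receives 2.1 × 145 / 8 = 38.06 from the shared-equipment pool.
Player 5 keeps 38 − 37 = 1, so Player 5's payoff is 1 + 38.06 = 39.06.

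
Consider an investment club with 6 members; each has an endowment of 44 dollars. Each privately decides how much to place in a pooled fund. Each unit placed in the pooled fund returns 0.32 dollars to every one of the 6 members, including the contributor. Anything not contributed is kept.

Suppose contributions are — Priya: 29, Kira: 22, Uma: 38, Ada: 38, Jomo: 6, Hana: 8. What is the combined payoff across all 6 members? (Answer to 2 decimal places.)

393.72 dollars

Total contributed: 29 + 22 + 38 + 38 + 6 + 8 = 141; total kept: 6 × 44 − 141 = 123.
The pooled fund pays out 0.32 × 6 × 141 = 270.72 in aggregate.
Group total = 123 + 270.72 = 393.72.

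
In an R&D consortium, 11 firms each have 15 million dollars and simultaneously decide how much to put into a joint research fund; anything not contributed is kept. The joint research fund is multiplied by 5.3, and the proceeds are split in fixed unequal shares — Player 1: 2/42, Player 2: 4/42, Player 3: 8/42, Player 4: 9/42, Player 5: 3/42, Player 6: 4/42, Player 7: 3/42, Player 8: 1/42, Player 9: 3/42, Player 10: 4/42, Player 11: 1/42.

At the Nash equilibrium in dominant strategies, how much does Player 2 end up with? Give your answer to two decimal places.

Each unit j contributes comes back to j as 5.3 × (j's share), so j prefers to contribute only if that share exceeds 1/5.3 = 0.1887; otherwise keeping the unit dominates.
The shares above 0.1887 belong to Player 3 and Player 4, contributing 15 each; the remaining 9 contribute 0. Total contributed: 30.
Player 2 keeps 15 and receives 5.3 × 30 × 4/42 = 15.14 from the joint research fund, for a payoff of 30.14.

30.14 million dollars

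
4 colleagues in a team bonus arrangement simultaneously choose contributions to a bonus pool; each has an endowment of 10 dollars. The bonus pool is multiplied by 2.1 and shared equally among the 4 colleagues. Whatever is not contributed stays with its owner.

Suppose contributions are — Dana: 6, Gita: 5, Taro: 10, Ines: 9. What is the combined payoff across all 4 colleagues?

Total contributed: 6 + 5 + 10 + 9 = 30; total kept: 4 × 10 − 30 = 10.
The bonus pool pays out 2.1 × 30 = 63.00 in aggregate.
Group total = 10 + 63.00 = 73.00.

73.00 dollars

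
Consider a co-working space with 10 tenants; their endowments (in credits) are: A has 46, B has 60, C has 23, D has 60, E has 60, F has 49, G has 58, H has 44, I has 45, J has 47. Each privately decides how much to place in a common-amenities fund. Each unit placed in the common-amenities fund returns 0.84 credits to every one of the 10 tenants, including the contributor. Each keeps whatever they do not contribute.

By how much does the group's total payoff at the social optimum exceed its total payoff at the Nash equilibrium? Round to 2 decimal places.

The private return per contributed unit is 0.84 < 1 for everyone, so the Nash equilibrium is zero contribution and the group total is Σ E_j = 46 + 60 + 23 + 60 + 60 + 49 + 58 + 44 + 45 + 47 = 492.
Each contributed unit returns 8.400 to the group, so the social optimum is full contribution by everyone: group total = 8.400 × 492 = 4132.80.
Efficiency loss = (8.400 − 1) × 492 = 3640.80.

3640.80 credits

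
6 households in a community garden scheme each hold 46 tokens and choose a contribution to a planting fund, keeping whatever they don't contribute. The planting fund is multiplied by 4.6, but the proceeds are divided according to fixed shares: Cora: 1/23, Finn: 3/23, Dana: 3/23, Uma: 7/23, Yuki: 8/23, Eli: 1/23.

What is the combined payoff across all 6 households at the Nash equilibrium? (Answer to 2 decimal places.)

607.20 tokens

Each unit j contributes comes back to j as 4.6 × (j's share), so j prefers to contribute only if that share exceeds 1/4.6 = 0.2174; otherwise keeping the unit dominates.
The shares above 0.2174 belong to Uma and Yuki, contributing 46 each; the remaining 4 contribute 0. Total contributed: 92.
The planting fund pays out 4.6 × 92 = 423.20 in total (split across the unequal shares, but the aggregate is all that matters for the group sum).
The 4 free-riders keep 46 each, adding 184. Group total = 184 + 423.20 = 607.20.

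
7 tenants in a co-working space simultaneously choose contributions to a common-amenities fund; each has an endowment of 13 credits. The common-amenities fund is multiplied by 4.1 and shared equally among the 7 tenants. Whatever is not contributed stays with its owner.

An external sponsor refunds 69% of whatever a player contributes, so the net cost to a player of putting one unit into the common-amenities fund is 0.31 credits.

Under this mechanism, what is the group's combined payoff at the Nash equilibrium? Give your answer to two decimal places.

With the mechanism, a contributed unit returns (4.1/7) / 0.31 = 1.8894 per unit of net cost to the contributor — now above 1 — so contributing fully is weakly dominant for every player.
So the Nash equilibrium is full contribution by all 7; the group earns 7 × (13 × 0.69 + 4.1 × 13) = 435.89.

435.89 credits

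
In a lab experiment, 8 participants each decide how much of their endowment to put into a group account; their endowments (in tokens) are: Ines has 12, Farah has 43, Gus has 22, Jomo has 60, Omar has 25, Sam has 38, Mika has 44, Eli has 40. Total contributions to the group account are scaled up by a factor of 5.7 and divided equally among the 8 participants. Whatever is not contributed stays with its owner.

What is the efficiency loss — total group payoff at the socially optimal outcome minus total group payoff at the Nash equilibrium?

1334.80 tokens

The private return per contributed unit is 5.7/8 = 0.7125 < 1 for every player regardless of endowment, so the Nash equilibrium is zero contribution and the group total is Σ E_j = 12 + 43 + 22 + 60 + 25 + 38 + 44 + 40 = 284.
Each contributed unit returns 5.700 to the group, so the social optimum is full contribution by everyone: group total = 5.700 × 284 = 1618.80.
Efficiency loss = (5.700 − 1) × 284 = 1334.80.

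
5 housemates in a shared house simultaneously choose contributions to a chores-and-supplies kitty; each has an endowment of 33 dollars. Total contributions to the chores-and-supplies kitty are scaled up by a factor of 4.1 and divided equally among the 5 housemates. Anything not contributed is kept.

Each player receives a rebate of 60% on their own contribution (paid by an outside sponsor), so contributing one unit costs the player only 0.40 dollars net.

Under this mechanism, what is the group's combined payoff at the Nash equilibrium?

The effective private return per unit is now (4.1/5) / 0.40 = 2.0500 > 1, so every player's dominant strategy flips to full contribution.
At the Nash equilibrium everyone contributes 33. Group total payoff = 5 × (33 × 0.60 + 4.1 × 33) = 775.50.

775.50 dollars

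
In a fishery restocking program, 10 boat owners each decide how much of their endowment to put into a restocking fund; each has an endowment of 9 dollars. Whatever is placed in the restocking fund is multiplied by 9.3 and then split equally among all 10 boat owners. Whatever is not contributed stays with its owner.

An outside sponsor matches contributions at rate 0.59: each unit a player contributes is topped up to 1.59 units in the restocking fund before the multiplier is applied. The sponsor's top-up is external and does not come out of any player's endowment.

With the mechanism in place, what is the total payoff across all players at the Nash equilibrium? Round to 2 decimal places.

1330.83 dollars

The effective private return per unit is now 9.3 × 1.59 / 10 = 1.4787 > 1, so every player's dominant strategy flips to full contribution.
At the Nash equilibrium everyone contributes 9. Group total payoff = 9.3 × 1.59 × 90 = 1330.83.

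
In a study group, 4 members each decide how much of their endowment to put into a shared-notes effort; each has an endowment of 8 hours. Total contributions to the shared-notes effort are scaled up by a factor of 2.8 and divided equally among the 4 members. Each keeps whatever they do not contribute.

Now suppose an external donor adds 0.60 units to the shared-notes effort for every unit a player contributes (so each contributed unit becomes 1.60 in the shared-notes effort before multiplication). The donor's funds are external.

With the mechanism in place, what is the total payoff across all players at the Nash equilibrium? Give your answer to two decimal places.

The effective private return per unit is now 2.8 × 1.60 / 4 = 1.1200 > 1, so every player's dominant strategy flips to full contribution.
At the Nash equilibrium everyone contributes 8. Group total payoff = 2.8 × 1.60 × 32 = 143.36.

143.36 hours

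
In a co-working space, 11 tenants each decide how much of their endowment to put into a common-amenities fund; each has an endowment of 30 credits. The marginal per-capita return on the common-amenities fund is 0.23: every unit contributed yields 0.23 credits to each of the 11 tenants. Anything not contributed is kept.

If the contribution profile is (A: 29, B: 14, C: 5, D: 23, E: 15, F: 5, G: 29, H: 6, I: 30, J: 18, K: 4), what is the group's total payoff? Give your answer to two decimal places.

602.34 credits

Total contributed: 29 + 14 + 5 + 23 + 15 + 5 + 29 + 6 + 30 + 18 + 4 = 178; total kept: 11 × 30 − 178 = 152.
The common-amenities fund pays out 0.23 × 11 × 178 = 450.34 in aggregate.
Group total = 152 + 450.34 = 602.34.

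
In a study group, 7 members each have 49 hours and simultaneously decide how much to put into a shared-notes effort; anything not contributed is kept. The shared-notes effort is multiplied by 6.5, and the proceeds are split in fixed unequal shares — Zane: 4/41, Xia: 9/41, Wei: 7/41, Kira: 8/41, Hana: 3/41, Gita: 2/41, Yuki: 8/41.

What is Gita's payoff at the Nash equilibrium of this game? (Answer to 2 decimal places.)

111.15 hours

A player with share s gets back 6.5·s per unit contributed, so full contribution is dominant for anyone with s > 1/6.5 = 0.1538 and zero contribution is dominant for anyone below.
Xia, Wei, Kira and Yuki clear that bar, contributing 49 each; the remaining 3 contribute 0. Total contributed: 196.
Gita keeps 49 and receives 6.5 × 196 × 2/41 = 62.15 from the shared-notes effort, for a payoff of 111.15.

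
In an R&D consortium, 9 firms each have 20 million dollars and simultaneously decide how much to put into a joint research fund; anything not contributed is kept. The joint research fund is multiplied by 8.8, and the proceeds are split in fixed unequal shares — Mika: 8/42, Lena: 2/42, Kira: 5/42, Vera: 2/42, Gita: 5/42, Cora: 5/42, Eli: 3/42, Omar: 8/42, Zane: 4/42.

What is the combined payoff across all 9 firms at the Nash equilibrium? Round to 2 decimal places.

Player j's private return per contributed unit is 8.8 × (j's share). Contributing is weakly dominant for j when that share is at least 1/8.8 = 0.1136, and contributing 0 is dominant otherwise.
Mika, Kira, Gita, Cora and Omar clear that bar, contributing 20 each; the remaining 4 contribute 0. Total contributed: 100.
The joint research fund pays out 8.8 × 100 = 880.00 in total (split across the unequal shares, but the aggregate is all that matters for the group sum).
The 4 free-riders keep 20 each, adding 80. Group total = 80 + 880.00 = 960.00.

960.00 million dollars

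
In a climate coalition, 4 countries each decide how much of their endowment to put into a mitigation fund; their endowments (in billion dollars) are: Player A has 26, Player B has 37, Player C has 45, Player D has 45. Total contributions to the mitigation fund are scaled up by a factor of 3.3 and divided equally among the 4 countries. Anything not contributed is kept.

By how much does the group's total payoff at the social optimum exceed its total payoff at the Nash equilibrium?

351.90 billion dollars

The private return per contributed unit is 3.3/4 = 0.8250 < 1 for every player regardless of endowment, so the Nash equilibrium is zero contribution and the group total is Σ E_j = 26 + 37 + 45 + 45 = 153.
Each contributed unit returns 3.300 to the group, so the social optimum is full contribution by everyone: group total = 3.300 × 153 = 504.90.
Efficiency loss = (3.300 − 1) × 153 = 351.90.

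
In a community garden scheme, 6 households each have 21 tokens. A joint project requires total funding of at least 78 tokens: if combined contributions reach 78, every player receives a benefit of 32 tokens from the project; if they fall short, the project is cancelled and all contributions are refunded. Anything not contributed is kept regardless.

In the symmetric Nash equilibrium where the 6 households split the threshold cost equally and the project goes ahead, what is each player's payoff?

Equal share of the threshold: 78/6 = 13.
At this profile no one gains by cutting their contribution: any cut drops the total below 78, the project is cancelled, contributions are refunded, and the deviator ends with 21, which is less than 21 − 13 + 32 = 40. Contributing more than 13 just wastes the excess. So contributing exactly 13 is a best response.
Each player's payoff: 21 − 13 + 32 = 40.

40 tokens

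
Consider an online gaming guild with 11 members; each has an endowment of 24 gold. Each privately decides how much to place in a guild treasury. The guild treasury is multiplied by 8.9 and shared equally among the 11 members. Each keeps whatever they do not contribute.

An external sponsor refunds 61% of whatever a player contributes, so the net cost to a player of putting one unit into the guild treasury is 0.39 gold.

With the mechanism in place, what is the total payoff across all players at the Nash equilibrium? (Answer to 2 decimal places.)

2510.64 gold

The effective private return per unit is now (8.9/11) / 0.39 = 2.0746 > 1, so every player's dominant strategy flips to full contribution.
At the Nash equilibrium everyone contributes 24. Group total payoff = 11 × (24 × 0.61 + 8.9 × 24) = 2510.64.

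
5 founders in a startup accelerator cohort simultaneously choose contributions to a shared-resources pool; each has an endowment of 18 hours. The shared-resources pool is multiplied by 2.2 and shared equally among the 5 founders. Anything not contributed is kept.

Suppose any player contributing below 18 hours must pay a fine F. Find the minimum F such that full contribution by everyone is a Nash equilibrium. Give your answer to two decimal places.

10.08 hours

Given the others contribute fully, the best deviation is to contribute 0 (any partial contribution still incurs the fine and gives up units whose private return 0.4400 is below 1).
Deviating from 18 to 0 saves 18 hours but forfeits the deviator's share of the drop in the shared-resources pool: 2.2/5 × 18 = 7.92.
So the deviation gain is 18 − 7.92 = 10.08, and the fine must be at least 10.08 hours to wipe it out.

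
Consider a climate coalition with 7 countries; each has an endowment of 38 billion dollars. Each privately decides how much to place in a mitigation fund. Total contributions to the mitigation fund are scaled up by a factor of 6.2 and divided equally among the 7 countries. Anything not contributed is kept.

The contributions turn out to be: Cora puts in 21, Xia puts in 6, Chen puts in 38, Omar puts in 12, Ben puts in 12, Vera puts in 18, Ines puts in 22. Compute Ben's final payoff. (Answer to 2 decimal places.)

Total contributed: 21 + 6 + 38 + 12 + 12 + 18 + 22 = 129.
Each receives 6.2 × 129 / 7 = 114.26 from the mitigation fund.
Ben keeps 38 − 12 = 26, so Ben's payoff is 26 + 114.26 = 140.26.

140.26 billion dollars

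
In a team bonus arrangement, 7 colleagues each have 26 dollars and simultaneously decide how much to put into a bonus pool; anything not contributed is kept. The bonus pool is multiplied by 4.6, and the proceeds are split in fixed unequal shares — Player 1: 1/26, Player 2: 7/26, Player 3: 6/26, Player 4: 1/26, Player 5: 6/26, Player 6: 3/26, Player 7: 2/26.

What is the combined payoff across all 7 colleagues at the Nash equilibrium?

462.80 dollars

For player j, contributing a unit is worthwhile iff 4.6 × (j's share) ≥ 1, i.e. iff j's share is at least 0.2174.
The shares above 0.2174 belong to Player 2, Player 3 and Player 5, contributing 26 each; the remaining 4 contribute 0. Total contributed: 78.
The bonus pool pays out 4.6 × 78 = 358.80 in total (split across the unequal shares, but the aggregate is all that matters for the group sum).
The 4 free-riders keep 26 each, adding 104. Group total = 104 + 358.80 = 462.80.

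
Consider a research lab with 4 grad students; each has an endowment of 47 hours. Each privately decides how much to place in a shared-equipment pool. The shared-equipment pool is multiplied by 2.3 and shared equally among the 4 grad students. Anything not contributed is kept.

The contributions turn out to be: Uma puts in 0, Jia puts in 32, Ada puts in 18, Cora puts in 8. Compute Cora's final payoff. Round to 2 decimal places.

72.35 hours

Total contributed: 0 + 32 + 18 + 8 = 58.
Each receives 2.3 × 58 / 4 = 33.35 from the shared-equipment pool.
Cora keeps 47 − 8 = 39, so Cora's payoff is 39 + 33.35 = 72.35.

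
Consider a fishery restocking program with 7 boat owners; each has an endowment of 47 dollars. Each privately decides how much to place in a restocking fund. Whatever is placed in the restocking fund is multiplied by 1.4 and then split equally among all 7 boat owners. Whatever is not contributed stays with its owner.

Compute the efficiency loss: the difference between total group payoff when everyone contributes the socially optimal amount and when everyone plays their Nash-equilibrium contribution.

131.60 dollars

Each contributed unit returns 1.4/7 = 0.2000 to its contributor — below 1 — so contributing 0 is dominant for every player. At the Nash equilibrium everyone keeps their 47, and the group total is 7 × 47 = 329.
Each contributed unit returns 1.400 to the group as a whole (0.2000 to each of 7 players), which exceeds 1, so the social optimum is full contribution: group total = 1.400 × 329 = 460.60.
Efficiency loss = 460.60 − 329 = 131.60.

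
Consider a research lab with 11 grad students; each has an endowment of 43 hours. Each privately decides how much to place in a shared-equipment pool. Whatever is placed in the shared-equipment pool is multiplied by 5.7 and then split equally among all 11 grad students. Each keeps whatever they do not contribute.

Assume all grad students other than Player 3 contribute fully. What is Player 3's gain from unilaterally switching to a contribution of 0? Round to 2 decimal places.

20.72 hours

Switching from a contribution of 43 to 0 lets Player 3 keep an extra 43 hours, but lowers the shared-equipment pool by 43, which costs Player 3 their own share of that drop: 5.7/11 × 43 = 22.28.
Net gain = 43 − 22.28 = 20.72. The private return per contributed unit (0.5182) is below 1, so free-riding is indeed the best response regardless of what the others do.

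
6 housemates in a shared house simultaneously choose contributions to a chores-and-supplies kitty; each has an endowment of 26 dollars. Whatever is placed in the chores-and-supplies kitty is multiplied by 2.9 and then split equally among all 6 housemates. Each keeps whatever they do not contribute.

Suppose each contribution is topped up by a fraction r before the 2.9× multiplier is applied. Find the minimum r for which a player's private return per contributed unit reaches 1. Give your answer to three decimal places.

With matching at rate r, one contributed unit becomes (1 + r) in the chores-and-supplies kitty and returns 2.9 × (1 + r) / 6 to the contributor.
Setting this equal to 1: 1 + r = 6/2.9 = 2.0690.
So the minimum matching rate is r = 2.0690 − 1 = 1.069.

1.069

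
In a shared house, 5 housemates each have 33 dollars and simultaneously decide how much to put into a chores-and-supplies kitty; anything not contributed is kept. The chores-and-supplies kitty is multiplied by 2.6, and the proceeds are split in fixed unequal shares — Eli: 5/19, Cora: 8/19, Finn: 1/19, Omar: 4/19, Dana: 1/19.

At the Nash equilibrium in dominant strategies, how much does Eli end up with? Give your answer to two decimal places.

A player with share s gets back 2.6·s per unit contributed, so full contribution is dominant for anyone with s > 1/2.6 = 0.3846 and zero contribution is dominant for anyone below.
Cora alone (share 8/19) is above the threshold, contributing 33; the remaining 4 contribute 0. Total contributed: 33.
Eli keeps 33 and receives 2.6 × 33 × 5/19 = 22.58 from the chores-and-supplies kitty, for a payoff of 55.58.

55.58 dollars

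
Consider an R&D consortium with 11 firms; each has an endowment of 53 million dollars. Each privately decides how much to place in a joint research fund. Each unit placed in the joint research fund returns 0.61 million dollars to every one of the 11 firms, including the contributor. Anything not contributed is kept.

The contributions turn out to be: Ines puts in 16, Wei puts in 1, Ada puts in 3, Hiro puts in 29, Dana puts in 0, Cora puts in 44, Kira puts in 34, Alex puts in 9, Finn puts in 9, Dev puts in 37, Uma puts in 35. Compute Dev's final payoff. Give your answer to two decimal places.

148.37 million dollars

Total contributed: 16 + 1 + 3 + 29 + 0 + 44 + 34 + 9 + 9 + 37 + 35 = 217.
Each receives 0.61 × 217 = 132.37 from the joint research fund.
Dev keeps 53 − 37 = 16, so Dev's payoff is 16 + 132.37 = 148.37.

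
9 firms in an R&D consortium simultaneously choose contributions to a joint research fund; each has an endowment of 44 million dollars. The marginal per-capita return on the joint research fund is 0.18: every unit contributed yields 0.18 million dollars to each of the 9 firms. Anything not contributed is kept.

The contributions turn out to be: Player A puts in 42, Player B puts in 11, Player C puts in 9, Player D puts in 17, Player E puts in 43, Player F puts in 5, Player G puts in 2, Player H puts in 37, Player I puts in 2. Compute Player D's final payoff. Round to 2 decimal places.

57.24 million dollars

Total contributed: 42 + 11 + 9 + 17 + 43 + 5 + 2 + 37 + 2 = 168.
Each receives 0.18 × 168 = 30.24 from the joint research fund.
Player D keeps 44 − 17 = 27, so Player D's payoff is 27 + 30.24 = 57.24.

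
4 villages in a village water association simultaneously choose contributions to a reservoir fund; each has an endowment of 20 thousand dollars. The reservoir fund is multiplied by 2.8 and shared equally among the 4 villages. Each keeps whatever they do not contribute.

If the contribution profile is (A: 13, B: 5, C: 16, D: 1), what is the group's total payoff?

Total contributed: 13 + 5 + 16 + 1 = 35; total kept: 4 × 20 − 35 = 45.
The reservoir fund pays out 2.8 × 35 = 98.00 in aggregate.
Group total = 45 + 98.00 = 143.00.

143.00 thousand dollars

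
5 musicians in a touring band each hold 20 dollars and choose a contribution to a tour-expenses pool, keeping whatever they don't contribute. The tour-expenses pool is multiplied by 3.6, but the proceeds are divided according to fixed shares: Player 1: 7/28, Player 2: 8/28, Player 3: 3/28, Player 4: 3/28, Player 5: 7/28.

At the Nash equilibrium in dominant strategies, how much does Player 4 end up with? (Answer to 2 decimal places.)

A player with share s gets back 3.6·s per unit contributed, so full contribution is dominant for anyone with s > 1/3.6 = 0.2778 and zero contribution is dominant for anyone below.
The only share above 0.2778 is Player 2's 8/28, contributing 20; the remaining 4 contribute 0. Total contributed: 20.
Player 4 keeps 20 and receives 3.6 × 20 × 3/28 = 7.71 from the tour-expenses pool, for a payoff of 27.71.

27.71 dollars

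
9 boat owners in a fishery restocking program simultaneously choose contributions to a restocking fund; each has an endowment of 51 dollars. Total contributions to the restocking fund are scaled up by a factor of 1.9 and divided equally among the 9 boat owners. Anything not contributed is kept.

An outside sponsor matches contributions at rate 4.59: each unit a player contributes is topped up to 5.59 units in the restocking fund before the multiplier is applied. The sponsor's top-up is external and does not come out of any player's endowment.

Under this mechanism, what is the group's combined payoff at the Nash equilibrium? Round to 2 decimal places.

Under the mechanism each unit contributed yields 1.9 × 5.59 / 9 = 1.1801 back to its contributor per unit of net cost, which exceeds 1, making full contribution the dominant choice for everyone.
So the Nash equilibrium is full contribution by all 9; the group earns 1.9 × 5.59 × 459 = 4875.04.

4875.04 dollars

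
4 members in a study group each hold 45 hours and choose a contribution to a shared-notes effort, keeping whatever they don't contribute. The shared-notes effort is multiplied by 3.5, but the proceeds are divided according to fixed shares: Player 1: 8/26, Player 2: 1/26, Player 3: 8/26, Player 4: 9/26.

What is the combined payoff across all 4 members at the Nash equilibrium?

517.50 hours

For player j, contributing a unit is worthwhile iff 3.5 × (j's share) ≥ 1, i.e. iff j's share is at least 0.2857.
Player 1, Player 3 and Player 4 are above the threshold, contributing 45 each; the remaining 1 contribute 0. Total contributed: 135.
The shared-notes effort pays out 3.5 × 135 = 472.50 in total (split across the unequal shares, but the aggregate is all that matters for the group sum).
The 1 free-riders keep 45 each, adding 45. Group total = 45 + 472.50 = 517.50.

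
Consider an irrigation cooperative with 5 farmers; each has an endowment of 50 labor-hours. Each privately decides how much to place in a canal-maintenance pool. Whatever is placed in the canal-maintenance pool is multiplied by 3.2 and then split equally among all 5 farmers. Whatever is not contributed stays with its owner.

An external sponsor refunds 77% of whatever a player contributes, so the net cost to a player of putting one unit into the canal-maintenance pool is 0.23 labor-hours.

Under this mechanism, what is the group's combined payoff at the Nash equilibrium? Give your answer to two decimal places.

992.50 labor-hours

The effective private return per unit is now (3.2/5) / 0.23 = 2.7826 > 1, so every player's dominant strategy flips to full contribution.
At the Nash equilibrium everyone contributes 50. Group total payoff = 5 × (50 × 0.77 + 3.2 × 50) = 992.50.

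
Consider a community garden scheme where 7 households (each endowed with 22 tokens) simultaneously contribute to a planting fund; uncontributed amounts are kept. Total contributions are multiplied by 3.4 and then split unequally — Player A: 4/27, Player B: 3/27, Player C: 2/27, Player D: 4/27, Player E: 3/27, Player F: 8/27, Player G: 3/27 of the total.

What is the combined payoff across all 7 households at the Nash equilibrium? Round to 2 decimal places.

A player with share s gets back 3.4·s per unit contributed, so full contribution is dominant for anyone with s > 1/3.4 = 0.2941 and zero contribution is dominant for anyone below.
Player F alone (share 8/27) is above the threshold, contributing 22; the remaining 6 contribute 0. Total contributed: 22.
The planting fund pays out 3.4 × 22 = 74.80 in total (split across the unequal shares, but the aggregate is all that matters for the group sum).
The 6 free-riders keep 22 each, adding 132. Group total = 132 + 74.80 = 206.80.

206.80 tokens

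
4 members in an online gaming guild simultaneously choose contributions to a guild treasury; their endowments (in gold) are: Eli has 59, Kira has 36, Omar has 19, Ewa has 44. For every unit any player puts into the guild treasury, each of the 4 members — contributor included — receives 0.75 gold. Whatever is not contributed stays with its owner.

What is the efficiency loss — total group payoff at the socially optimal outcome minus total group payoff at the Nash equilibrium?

The private return per contributed unit is 0.75 < 1 for everyone, so the Nash equilibrium is zero contribution and the group total is Σ E_j = 59 + 36 + 19 + 44 = 158.
Each contributed unit returns 3.000 to the group, so the social optimum is full contribution by everyone: group total = 3.000 × 158 = 474.00.
Efficiency loss = (3.000 − 1) × 158 = 316.00.

316.00 gold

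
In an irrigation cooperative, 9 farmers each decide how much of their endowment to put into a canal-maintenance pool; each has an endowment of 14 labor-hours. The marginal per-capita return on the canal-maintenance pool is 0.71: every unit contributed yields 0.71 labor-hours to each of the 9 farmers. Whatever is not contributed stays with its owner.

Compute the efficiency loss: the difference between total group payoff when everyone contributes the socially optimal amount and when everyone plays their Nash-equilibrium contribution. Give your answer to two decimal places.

679.14 labor-hours

The private return per contributed unit is 0.71 < 1, so contributing 0 is dominant for every player. At the Nash equilibrium everyone keeps their 14, and the group total is 9 × 14 = 126.
Each contributed unit returns 6.390 to the group as a whole (0.71 to each of 9 players), which exceeds 1, so the social optimum is full contribution: group total = 6.390 × 126 = 805.14.
Efficiency loss = 805.14 − 126 = 679.14.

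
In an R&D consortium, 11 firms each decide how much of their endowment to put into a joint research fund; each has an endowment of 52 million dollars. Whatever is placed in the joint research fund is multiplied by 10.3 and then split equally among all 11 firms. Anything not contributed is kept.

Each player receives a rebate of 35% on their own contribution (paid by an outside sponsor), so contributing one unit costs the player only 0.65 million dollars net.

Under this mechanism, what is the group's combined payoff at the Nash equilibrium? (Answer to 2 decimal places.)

The effective private return per unit is now (10.3/11) / 0.65 = 1.4406 > 1, so every player's dominant strategy flips to full contribution.
At the Nash equilibrium everyone contributes 52. Group total payoff = 11 × (52 × 0.35 + 10.3 × 52) = 6091.80.

6091.80 million dollars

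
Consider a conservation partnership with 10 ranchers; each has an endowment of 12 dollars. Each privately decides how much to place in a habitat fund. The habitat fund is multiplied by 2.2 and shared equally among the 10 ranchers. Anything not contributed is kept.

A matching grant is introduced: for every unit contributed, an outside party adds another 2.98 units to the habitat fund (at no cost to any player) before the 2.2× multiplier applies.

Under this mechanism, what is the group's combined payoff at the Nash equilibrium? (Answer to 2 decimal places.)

With the mechanism, a contributed unit returns 2.2 × 3.98 / 10 = 0.8756 per unit of net cost — still below 1 — so contributing 0 remains dominant for every player.
At the Nash equilibrium no one contributes; group total payoff = 10 × 12 = 120.

120.00 dollars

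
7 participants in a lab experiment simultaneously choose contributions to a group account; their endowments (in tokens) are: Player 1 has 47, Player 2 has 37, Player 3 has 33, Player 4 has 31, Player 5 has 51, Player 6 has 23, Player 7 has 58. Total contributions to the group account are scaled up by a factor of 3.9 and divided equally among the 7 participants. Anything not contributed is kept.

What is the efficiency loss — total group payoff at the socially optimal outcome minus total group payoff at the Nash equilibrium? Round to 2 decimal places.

The private return per contributed unit is 3.9/7 = 0.5571 < 1 for every player regardless of endowment, so the Nash equilibrium is zero contribution and the group total is Σ E_j = 47 + 37 + 33 + 31 + 51 + 23 + 58 = 280.
Each contributed unit returns 3.900 to the group, so the social optimum is full contribution by everyone: group total = 3.900 × 280 = 1092.00.
Efficiency loss = (3.900 − 1) × 280 = 812.00.

812.00 tokens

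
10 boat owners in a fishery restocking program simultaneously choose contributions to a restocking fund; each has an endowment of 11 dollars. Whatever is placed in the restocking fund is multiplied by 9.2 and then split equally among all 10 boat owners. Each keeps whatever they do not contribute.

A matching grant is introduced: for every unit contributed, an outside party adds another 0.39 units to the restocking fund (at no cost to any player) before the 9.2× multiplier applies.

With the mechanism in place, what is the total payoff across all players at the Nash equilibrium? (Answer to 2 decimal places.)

1406.68 dollars

Under the mechanism each unit contributed yields 9.2 × 1.39 / 10 = 1.2788 back to its contributor per unit of net cost, which exceeds 1, making full contribution the dominant choice for everyone.
At the Nash equilibrium everyone contributes 11. Group total payoff = 9.2 × 1.39 × 110 = 1406.68.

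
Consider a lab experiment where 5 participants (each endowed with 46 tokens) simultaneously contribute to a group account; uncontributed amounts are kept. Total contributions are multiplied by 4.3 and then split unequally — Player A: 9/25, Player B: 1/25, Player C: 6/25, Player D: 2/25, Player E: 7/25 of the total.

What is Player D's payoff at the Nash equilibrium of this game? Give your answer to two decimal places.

93.47 tokens

Player j's private return per contributed unit is 4.3 × (j's share). Contributing is weakly dominant for j when that share is at least 1/4.3 = 0.2326, and contributing 0 is dominant otherwise.
The shares above 0.2326 belong to Player A, Player C and Player E, contributing 46 each; the remaining 2 contribute 0. Total contributed: 138.
Player D keeps 46 and receives 4.3 × 138 × 2/25 = 47.47 from the group account, for a payoff of 93.47.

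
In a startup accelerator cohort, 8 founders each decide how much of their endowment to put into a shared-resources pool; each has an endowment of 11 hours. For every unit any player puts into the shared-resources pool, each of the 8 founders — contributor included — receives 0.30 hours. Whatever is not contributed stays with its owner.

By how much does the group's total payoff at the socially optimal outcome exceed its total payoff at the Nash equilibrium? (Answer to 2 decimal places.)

123.20 hours

The private return per contributed unit is 0.30 < 1, so contributing 0 is dominant for every player. At the Nash equilibrium everyone keeps their 11, and the group total is 8 × 11 = 88.
Each contributed unit returns 2.400 to the group as a whole (0.30 to each of 8 players), which exceeds 1, so the social optimum is full contribution: group total = 2.400 × 88 = 211.20.
Efficiency loss = 211.20 − 88 = 123.20.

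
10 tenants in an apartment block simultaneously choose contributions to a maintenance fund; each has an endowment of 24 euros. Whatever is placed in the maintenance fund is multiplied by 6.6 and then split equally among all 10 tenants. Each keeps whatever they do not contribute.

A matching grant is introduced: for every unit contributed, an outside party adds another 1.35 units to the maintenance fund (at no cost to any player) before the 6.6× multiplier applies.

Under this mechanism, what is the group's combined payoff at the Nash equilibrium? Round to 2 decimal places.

With the mechanism, a contributed unit returns 6.6 × 2.35 / 10 = 1.5510 per unit of net cost to the contributor — now above 1 — so contributing fully is weakly dominant for every player.
At the Nash equilibrium everyone contributes 24. Group total payoff = 6.6 × 2.35 × 240 = 3722.40.

3722.40 euros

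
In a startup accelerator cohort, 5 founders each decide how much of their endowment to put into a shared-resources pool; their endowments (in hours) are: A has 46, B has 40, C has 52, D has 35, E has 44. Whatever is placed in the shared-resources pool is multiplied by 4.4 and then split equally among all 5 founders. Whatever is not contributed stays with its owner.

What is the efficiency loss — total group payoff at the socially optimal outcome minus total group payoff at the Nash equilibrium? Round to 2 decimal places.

737.80 hours

The private return per contributed unit is 4.4/5 = 0.8800 < 1 for every player regardless of endowment, so the Nash equilibrium is zero contribution and the group total is Σ E_j = 46 + 40 + 52 + 35 + 44 = 217.
Each contributed unit returns 4.400 to the group, so the social optimum is full contribution by everyone: group total = 4.400 × 217 = 954.80.
Efficiency loss = (4.400 − 1) × 217 = 737.80.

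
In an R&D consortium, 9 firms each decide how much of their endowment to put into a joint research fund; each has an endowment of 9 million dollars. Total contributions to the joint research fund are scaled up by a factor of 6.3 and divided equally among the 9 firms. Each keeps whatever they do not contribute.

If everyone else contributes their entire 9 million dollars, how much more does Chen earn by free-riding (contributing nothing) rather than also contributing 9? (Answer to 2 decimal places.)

2.70 million dollars

Switching from a contribution of 9 to 0 lets Chen keep an extra 9 million dollars, but lowers the joint research fund by 9, which costs Chen their own share of that drop: 6.3/9 × 9 = 6.30.
Net gain = 9 − 6.30 = 2.70. The private return per contributed unit (0.7000) is below 1, so free-riding is indeed the best response regardless of what the others do.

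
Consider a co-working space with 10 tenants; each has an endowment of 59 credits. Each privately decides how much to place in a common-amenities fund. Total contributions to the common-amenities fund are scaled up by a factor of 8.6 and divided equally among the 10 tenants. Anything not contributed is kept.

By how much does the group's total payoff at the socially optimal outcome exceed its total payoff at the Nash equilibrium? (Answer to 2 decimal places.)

4484.00 credits

Each contributed unit returns 8.6/10 = 0.8600 to its contributor — below 1 — so contributing 0 is dominant for every player. At the Nash equilibrium everyone keeps their 59, and the group total is 10 × 59 = 590.
Each contributed unit returns 8.600 to the group as a whole (0.8600 to each of 10 players), which exceeds 1, so the social optimum is full contribution: group total = 8.600 × 590 = 5074.00.
Efficiency loss = 5074.00 − 590 = 4484.00.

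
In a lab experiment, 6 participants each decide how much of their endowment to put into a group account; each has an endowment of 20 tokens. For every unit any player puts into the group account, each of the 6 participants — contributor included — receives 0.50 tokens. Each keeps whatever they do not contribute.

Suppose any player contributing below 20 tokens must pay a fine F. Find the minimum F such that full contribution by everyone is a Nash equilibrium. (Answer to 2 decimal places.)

Given the others contribute fully, the best deviation is to contribute 0 (any partial contribution still incurs the fine and gives up units whose private return 0.50 is below 1).
Deviating from 20 to 0 saves 20 tokens but forfeits the deviator's share of the drop in the group account: 0.50 × 20 = 10.00.
So the deviation gain is 20 − 10.00 = 10.00, and the fine must be at least 10.00 tokens to wipe it out.

10.00 tokens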